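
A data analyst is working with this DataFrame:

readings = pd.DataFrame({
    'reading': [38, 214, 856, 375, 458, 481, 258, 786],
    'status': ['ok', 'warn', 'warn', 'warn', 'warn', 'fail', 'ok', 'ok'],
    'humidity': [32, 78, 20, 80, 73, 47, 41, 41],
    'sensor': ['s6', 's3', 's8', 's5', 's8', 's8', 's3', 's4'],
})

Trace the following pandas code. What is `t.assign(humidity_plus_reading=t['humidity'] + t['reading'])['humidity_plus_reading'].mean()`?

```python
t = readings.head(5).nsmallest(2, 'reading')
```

181.0

take first 5 rows:
   reading status  humidity sensor
0       38     ok        32     s6
1      214   warn        78     s3
2      856   warn        20     s8
3      375   warn        80     s5
4      458   warn        73     s8
take 2 rows with smallest reading:
   reading status  humidity sensor
0       38     ok        32     s6
1      214   warn        78     s3
add column humidity_plus_reading = t['humidity'] + t['reading']:
   reading status  humidity sensor  humidity_plus_reading
0       38     ok        32     s6                     70
1      214   warn        78     s3                    292
Hence 181.0.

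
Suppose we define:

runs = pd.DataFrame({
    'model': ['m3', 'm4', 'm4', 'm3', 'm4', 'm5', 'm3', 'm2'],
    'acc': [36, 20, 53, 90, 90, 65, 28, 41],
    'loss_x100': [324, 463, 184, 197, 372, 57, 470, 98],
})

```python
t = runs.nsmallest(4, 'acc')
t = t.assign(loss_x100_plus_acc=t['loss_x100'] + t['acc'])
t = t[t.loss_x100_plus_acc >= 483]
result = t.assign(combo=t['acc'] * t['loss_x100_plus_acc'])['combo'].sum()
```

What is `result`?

23604

take 4 rows with smallest acc:
  model  acc  loss_x100
1    m4   20        463
6    m3   28        470
0    m3   36        324
7    m2   41         98
add column loss_x100_plus_acc = t['loss_x100'] + t['acc']:
  model  acc  loss_x100  loss_x100_plus_acc
1    m4   20        463                 483
6    m3   28        470                 498
0    m3   36        324                 360
7    m2   41         98                 139
filter rows where loss_x100_plus_acc >= 483:
  model  acc  loss_x100  loss_x100_plus_acc
1    m4   20        463                 483
6    m3   28        470                 498
add column combo = t['acc'] * t['loss_x100_plus_acc']:
  model  acc  loss_x100  loss_x100_plus_acc  combo
1    m4   20        463                 483   9660
6    m3   28        470                 498  13944
The sum of column 'combo' is 23604.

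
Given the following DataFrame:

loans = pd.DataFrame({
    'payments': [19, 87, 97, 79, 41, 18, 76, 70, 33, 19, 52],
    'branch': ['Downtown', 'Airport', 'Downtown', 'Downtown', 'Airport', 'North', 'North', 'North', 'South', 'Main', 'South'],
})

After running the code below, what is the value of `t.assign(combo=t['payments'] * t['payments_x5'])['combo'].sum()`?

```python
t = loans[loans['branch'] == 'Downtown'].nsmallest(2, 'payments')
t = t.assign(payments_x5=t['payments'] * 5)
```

33010

filter rows where branch == 'Downtown':
   payments    branch
0        19  Downtown
2        97  Downtown
3        79  Downtown
take 2 rows with smallest payments:
   payments    branch
0        19  Downtown
3        79  Downtown
add column payments_x5 = t['payments'] * 5:
   payments    branch  payments_x5
0        19  Downtown           95
3        79  Downtown          395
add column combo = t['payments'] * t['payments_x5']:
   payments    branch  payments_x5  combo
0        19  Downtown           95   1805
3        79  Downtown          395  31205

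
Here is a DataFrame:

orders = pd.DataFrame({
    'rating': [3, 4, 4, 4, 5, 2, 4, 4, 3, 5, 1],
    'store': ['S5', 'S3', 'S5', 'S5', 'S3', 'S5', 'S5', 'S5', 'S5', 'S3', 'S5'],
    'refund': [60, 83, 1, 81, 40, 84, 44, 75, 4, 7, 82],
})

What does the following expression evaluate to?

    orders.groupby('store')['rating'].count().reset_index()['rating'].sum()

group by store, count of rating:
store
S3    3
S5    8
Name: rating, dtype: int64
reset_index():
  store  rating
0    S3       3
1    S5       8
Then the sum of column 'rating': 11

11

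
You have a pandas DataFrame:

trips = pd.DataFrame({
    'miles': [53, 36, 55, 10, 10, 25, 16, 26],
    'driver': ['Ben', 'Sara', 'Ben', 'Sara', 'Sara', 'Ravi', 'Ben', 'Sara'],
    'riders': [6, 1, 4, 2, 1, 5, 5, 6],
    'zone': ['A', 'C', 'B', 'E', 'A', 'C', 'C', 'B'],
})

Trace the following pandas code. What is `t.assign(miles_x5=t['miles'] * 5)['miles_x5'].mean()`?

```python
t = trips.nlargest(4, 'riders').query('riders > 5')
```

197.5

take 4 rows with largest riders:
   miles driver  riders zone
0     53    Ben       6    A
7     26   Sara       6    B
5     25   Ravi       5    C
6     16    Ben       5    C
filter rows where riders > 5:
   miles driver  riders zone
0     53    Ben       6    A
7     26   Sara       6    B
add column miles_x5 = t['miles'] * 5:
   miles driver  riders zone  miles_x5
0     53    Ben       6    A       265
7     26   Sara       6    B       130
So mean() = 197.5.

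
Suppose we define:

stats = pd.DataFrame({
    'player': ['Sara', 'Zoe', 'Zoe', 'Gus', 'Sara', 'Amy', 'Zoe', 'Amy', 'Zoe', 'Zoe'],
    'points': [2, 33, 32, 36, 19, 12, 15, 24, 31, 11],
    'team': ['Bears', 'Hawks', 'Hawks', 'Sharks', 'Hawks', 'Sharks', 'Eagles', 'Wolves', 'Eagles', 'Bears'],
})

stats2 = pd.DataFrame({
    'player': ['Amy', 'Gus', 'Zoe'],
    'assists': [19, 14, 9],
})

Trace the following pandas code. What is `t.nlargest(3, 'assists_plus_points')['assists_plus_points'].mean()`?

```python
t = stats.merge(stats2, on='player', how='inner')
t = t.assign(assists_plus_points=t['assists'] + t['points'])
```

45.0

merge on 'player' (how='inner') → 8 rows:
  player  points    team  assists
0    Zoe      33   Hawks        9
1    Zoe      32   Hawks        9
2    Gus      36  Sharks       14
3    Amy      12  Sharks       19
4    Zoe      15  Eagles        9
5    Amy      24  Wolves       19
6    Zoe      31  Eagles        9
7    Zoe      11   Bears        9
add column assists_plus_points = t['assists'] + t['points']:
  player  points    team  assists  assists_plus_points
0    Zoe      33   Hawks        9                   42
1    Zoe      32   Hawks        9                   41
2    Gus      36  Sharks       14                   50
3    Amy      12  Sharks       19                   31
4    Zoe      15  Eagles        9                   24
5    Amy      24  Wolves       19                   43
6    Zoe      31  Eagles        9                   40
7    Zoe      11   Bears        9                   20
take 3 rows with largest assists_plus_points:
  player  points    team  assists  assists_plus_points
2    Gus      36  Sharks       14                   50
5    Amy      24  Wolves       19                   43
0    Zoe      33   Hawks        9                   42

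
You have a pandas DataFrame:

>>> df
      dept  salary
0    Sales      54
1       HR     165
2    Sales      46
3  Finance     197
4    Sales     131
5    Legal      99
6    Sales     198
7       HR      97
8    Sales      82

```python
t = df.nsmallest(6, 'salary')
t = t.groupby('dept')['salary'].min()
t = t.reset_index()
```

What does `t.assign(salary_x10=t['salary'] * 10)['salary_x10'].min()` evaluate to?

460

take 6 rows with smallest salary:
    dept  salary
2  Sales      46
0  Sales      54
8  Sales      82
7     HR      97
5  Legal      99
4  Sales     131
group by dept, min of salary:
dept
HR       97
Legal    99
Sales    46
Name: salary, dtype: int64
reset_index():
    dept  salary
0     HR      97
1  Legal      99
2  Sales      46
add column salary_x10 = t['salary'] * 10:
    dept  salary  salary_x10
0     HR      97         970
1  Legal      99         990
2  Sales      46         460
So min() = 460.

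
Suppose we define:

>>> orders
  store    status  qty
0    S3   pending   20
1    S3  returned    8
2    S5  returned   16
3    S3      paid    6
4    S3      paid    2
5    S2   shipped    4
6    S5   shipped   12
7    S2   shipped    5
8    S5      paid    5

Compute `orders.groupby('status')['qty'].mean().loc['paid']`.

group by status, mean of qty:
status
paid         4.333333
pending     20.000000
returned    12.000000
shipped      7.000000
Name: qty, dtype: float64

4.33333333333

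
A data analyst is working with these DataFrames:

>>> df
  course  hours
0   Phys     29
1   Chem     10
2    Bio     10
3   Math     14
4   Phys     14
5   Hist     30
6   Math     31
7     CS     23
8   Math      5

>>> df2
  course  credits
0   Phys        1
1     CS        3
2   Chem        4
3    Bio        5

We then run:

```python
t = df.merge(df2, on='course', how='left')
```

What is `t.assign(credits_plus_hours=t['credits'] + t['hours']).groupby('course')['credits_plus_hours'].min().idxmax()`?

CS

merge on 'course' (how='left') → 9 rows:
  course  hours  credits
0   Phys     29      1.0
1   Chem     10      4.0
2    Bio     10      5.0
3   Math     14      NaN
4   Phys     14      1.0
5   Hist     30      NaN
6   Math     31      NaN
7     CS     23      3.0
8   Math      5      NaN
add column credits_plus_hours = t['credits'] + t['hours']:
  course  hours  credits  credits_plus_hours
0   Phys     29      1.0                30.0
1   Chem     10      4.0                14.0
2    Bio     10      5.0                15.0
3   Math     14      NaN                 NaN
4   Phys     14      1.0                15.0
5   Hist     30      NaN                 NaN
6   Math     31      NaN                 NaN
7     CS     23      3.0                26.0
8   Math      5      NaN                 NaN
group by course, min of credits_plus_hours:
course
Bio     15.0
CS      26.0
Chem    14.0
Hist     NaN
Math     NaN
Phys    15.0
Name: credits_plus_hours, dtype: float64
The label with the largest value is CS.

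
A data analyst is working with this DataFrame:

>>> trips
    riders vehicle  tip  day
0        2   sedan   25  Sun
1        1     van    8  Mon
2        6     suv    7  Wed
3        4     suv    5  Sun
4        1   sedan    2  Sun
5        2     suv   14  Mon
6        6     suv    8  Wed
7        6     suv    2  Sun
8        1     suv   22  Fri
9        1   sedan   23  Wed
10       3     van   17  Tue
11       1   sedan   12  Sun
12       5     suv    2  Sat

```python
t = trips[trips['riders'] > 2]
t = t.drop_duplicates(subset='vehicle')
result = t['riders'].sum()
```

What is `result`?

9

filter rows where riders > 2:
    riders vehicle  tip  day
2        6     suv    7  Wed
3        4     suv    5  Sun
6        6     suv    8  Wed
7        6     suv    2  Sun
10       3     van   17  Tue
12       5     suv    2  Sat
drop duplicate vehicle (keep=first):
    riders vehicle  tip  day
2        6     suv    7  Wed
10       3     van   17  Tue
The sum of column 'riders' is 9.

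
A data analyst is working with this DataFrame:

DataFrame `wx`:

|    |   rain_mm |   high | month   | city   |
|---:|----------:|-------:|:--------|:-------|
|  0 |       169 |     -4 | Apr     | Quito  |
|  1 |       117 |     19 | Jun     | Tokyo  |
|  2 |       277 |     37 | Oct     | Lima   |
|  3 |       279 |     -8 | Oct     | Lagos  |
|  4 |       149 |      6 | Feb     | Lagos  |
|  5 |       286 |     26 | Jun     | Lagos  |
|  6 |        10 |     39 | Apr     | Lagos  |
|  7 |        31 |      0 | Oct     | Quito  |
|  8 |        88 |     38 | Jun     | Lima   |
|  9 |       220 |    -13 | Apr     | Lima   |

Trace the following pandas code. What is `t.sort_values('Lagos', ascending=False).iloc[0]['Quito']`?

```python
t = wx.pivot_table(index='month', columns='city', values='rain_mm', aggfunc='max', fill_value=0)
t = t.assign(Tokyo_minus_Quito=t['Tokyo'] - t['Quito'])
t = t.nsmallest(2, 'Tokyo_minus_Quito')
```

31

pivot: rows=month, cols=city, max(rain_mm):
city   Lagos  Lima  Quito  Tokyo
month                           
Apr       10   220    169      0
Feb      149     0      0      0
Jun      286    88      0    117
Oct      279   277     31      0
add column Tokyo_minus_Quito = t['Tokyo'] - t['Quito']:
city   Lagos  Lima  Quito  Tokyo  Tokyo_minus_Quito
month                                              
Apr       10   220    169      0               -169
Feb      149     0      0      0                  0
Jun      286    88      0    117                117
Oct      279   277     31      0                -31
take 2 rows with smallest Tokyo_minus_Quito:
city   Lagos  Lima  Quito  Tokyo  Tokyo_minus_Quito
month                                              
Apr       10   220    169      0               -169
Oct      279   277     31      0                -31
sort by Lagos descending:
city   Lagos  Lima  Quito  Tokyo  Tokyo_minus_Quito
month                                              
Oct      279   277     31      0                -31
Apr       10   220    169      0               -169
The value at position 0, column 'Quito' is 31.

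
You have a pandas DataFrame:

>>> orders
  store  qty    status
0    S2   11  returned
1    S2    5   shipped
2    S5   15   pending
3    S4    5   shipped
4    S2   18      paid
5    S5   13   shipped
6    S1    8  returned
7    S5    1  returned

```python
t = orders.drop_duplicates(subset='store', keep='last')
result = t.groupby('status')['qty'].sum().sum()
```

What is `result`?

drop duplicate store (keep=last):
  store  qty    status
3    S4    5   shipped
4    S2   18      paid
6    S1    8  returned
7    S5    1  returned
group by status, sum of qty:
status
paid        18
returned     9
shipped      5
Name: qty, dtype: int64

32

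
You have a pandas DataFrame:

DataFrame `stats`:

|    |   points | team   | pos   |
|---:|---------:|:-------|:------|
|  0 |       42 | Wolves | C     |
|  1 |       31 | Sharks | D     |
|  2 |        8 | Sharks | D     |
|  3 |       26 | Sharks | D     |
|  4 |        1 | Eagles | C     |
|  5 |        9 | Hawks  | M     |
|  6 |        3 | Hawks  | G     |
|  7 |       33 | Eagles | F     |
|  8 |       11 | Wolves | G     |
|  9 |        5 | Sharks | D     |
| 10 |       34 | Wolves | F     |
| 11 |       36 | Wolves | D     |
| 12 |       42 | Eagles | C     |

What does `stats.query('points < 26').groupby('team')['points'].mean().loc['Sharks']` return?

6.5

filter rows where points < 26:
   points    team pos
2       8  Sharks   D
4       1  Eagles   C
5       9   Hawks   M
6       3   Hawks   G
8      11  Wolves   G
9       5  Sharks   D
group by team, mean of points:
team
Eagles     1.0
Hawks      6.0
Sharks     6.5
Wolves    11.0
Name: points, dtype: float64
Hence 6.5.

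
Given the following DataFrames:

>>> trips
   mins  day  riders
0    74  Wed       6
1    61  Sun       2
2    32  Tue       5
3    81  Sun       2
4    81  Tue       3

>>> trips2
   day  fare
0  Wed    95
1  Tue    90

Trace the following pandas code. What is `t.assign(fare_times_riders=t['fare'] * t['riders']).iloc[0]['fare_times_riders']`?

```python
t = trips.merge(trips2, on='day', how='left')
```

570.0

merge on 'day' (how='left') → 5 rows:
   mins  day  riders  fare
0    74  Wed       6  95.0
1    61  Sun       2   NaN
2    32  Tue       5  90.0
3    81  Sun       2   NaN
4    81  Tue       3  90.0
add column fare_times_riders = t['fare'] * t['riders']:
   mins  day  riders  fare  fare_times_riders
0    74  Wed       6  95.0              570.0
1    61  Sun       2   NaN                NaN
2    32  Tue       5  90.0              450.0
3    81  Sun       2   NaN                NaN
4    81  Tue       3  90.0              270.0
Then the value at position 0, column 'fare_times_riders': 570.0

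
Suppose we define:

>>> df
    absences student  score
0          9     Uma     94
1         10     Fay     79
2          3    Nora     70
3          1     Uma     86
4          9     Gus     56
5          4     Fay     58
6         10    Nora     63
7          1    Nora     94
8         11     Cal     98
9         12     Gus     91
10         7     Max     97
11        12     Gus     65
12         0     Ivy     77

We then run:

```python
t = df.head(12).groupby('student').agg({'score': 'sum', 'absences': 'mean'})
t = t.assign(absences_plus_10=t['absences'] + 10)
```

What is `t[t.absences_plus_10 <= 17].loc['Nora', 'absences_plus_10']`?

take first 12 rows:
    absences student  score
0          9     Uma     94
1         10     Fay     79
2          3    Nora     70
3          1     Uma     86
4          9     Gus     56
5          4     Fay     58
6         10    Nora     63
7          1    Nora     94
8         11     Cal     98
9         12     Gus     91
10         7     Max     97
11        12     Gus     65
group by student: sum(score), mean(absences):
         score   absences
student                  
Cal         98  11.000000
Fay        137   7.000000
Gus        212  11.000000
Max         97   7.000000
Nora       227   4.666667
Uma        180   5.000000
add column absences_plus_10 = t['absences'] + 10:
         score   absences  absences_plus_10
student                                    
Cal         98  11.000000         21.000000
Fay        137   7.000000         17.000000
Gus        212  11.000000         21.000000
Max         97   7.000000         17.000000
Nora       227   4.666667         14.666667
Uma        180   5.000000         15.000000
filter rows where absences_plus_10 <= 17:
         score  absences  absences_plus_10
student                                   
Fay        137  7.000000         17.000000
Max         97  7.000000         17.000000
Nora       227  4.666667         14.666667
Uma        180  5.000000         15.000000
value at row 'Nora', column 'absences_plus_10' → 14.6666666667

14.6666666667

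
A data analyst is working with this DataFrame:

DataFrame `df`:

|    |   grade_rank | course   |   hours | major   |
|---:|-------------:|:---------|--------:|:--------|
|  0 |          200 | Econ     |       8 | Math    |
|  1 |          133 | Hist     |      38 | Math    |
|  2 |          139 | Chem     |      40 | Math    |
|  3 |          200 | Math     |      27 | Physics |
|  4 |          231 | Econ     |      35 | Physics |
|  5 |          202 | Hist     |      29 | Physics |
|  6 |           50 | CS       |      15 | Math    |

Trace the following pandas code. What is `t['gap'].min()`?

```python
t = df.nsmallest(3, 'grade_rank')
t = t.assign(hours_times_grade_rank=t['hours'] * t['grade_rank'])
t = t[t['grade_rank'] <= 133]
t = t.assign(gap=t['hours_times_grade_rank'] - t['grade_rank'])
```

700

take 3 rows with smallest grade_rank:
   grade_rank course  hours major
6          50     CS     15  Math
1         133   Hist     38  Math
2         139   Chem     40  Math
add column hours_times_grade_rank = t['hours'] * t['grade_rank']:
   grade_rank course  hours major  hours_times_grade_rank
6          50     CS     15  Math                     750
1         133   Hist     38  Math                    5054
2         139   Chem     40  Math                    5560
filter rows where grade_rank <= 133:
   grade_rank course  hours major  hours_times_grade_rank
6          50     CS     15  Math                     750
1         133   Hist     38  Math                    5054
add column gap = t['hours_times_grade_rank'] - t['grade_rank']:
   grade_rank course  hours major  hours_times_grade_rank   gap
6          50     CS     15  Math                     750   700
1         133   Hist     38  Math                    5054  4921
The min of column 'gap' is 700.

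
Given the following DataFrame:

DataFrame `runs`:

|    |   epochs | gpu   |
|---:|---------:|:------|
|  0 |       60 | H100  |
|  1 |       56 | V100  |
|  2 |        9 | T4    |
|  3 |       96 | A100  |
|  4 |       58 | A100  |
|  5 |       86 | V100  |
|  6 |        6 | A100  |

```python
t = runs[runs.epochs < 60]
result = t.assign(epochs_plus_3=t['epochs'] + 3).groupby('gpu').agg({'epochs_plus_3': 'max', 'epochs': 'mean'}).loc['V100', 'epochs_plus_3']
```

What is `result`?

filter rows where epochs < 60:
   epochs   gpu
1      56  V100
2       9    T4
4      58  A100
6       6  A100
add column epochs_plus_3 = t['epochs'] + 3:
   epochs   gpu  epochs_plus_3
1      56  V100             59
2       9    T4             12
4      58  A100             61
6       6  A100              9
group by gpu: max(epochs_plus_3), mean(epochs):
      epochs_plus_3  epochs
gpu                        
A100             61    32.0
T4               12     9.0
V100             59    56.0

59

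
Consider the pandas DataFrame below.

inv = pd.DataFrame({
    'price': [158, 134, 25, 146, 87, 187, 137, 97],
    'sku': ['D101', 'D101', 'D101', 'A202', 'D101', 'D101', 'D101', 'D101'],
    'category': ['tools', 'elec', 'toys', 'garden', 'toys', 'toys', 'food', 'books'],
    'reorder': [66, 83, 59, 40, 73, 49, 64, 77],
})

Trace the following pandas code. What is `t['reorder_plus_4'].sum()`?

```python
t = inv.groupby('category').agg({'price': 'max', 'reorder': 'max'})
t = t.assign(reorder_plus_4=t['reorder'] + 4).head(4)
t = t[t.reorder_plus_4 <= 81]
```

group by category: max(price), max(reorder):
          price  reorder
category                
books        97       77
elec        134       83
food        137       64
garden      146       40
tools       158       66
toys        187       73
add column reorder_plus_4 = t['reorder'] + 4:
          price  reorder  reorder_plus_4
category                                
books        97       77              81
elec        134       83              87
food        137       64              68
garden      146       40              44
tools       158       66              70
toys        187       73              77
take first 4 rows:
          price  reorder  reorder_plus_4
category                                
books        97       77              81
elec        134       83              87
food        137       64              68
garden      146       40              44
filter rows where reorder_plus_4 <= 81:
          price  reorder  reorder_plus_4
category                                
books        97       77              81
food        137       64              68
garden      146       40              44

193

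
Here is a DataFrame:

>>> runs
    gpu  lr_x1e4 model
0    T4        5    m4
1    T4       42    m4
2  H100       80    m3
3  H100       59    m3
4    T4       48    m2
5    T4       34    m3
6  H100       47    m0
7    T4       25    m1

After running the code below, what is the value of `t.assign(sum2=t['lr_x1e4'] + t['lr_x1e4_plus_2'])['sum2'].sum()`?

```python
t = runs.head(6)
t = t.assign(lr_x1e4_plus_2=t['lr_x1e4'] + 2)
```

take first 6 rows:
    gpu  lr_x1e4 model
0    T4        5    m4
1    T4       42    m4
2  H100       80    m3
3  H100       59    m3
4    T4       48    m2
5    T4       34    m3
add column lr_x1e4_plus_2 = t['lr_x1e4'] + 2:
    gpu  lr_x1e4 model  lr_x1e4_plus_2
0    T4        5    m4               7
1    T4       42    m4              44
2  H100       80    m3              82
3  H100       59    m3              61
4    T4       48    m2              50
5    T4       34    m3              36
add column sum2 = t['lr_x1e4'] + t['lr_x1e4_plus_2']:
    gpu  lr_x1e4 model  lr_x1e4_plus_2  sum2
0    T4        5    m4               7    12
1    T4       42    m4              44    86
2  H100       80    m3              82   162
3  H100       59    m3              61   120
4    T4       48    m2              50    98
5    T4       34    m3              36    70

548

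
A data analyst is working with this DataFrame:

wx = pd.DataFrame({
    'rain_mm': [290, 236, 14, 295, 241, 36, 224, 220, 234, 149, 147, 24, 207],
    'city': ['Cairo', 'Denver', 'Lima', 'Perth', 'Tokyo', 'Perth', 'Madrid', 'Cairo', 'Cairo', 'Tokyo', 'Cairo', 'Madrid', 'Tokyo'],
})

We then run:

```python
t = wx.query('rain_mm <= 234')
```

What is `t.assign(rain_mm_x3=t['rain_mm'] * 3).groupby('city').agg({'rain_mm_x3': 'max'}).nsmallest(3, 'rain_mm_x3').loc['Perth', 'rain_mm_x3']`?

108

filter rows where rain_mm <= 234:
    rain_mm    city
2        14    Lima
5        36   Perth
6       224  Madrid
7       220   Cairo
8       234   Cairo
9       149   Tokyo
10      147   Cairo
11       24  Madrid
12      207   Tokyo
add column rain_mm_x3 = t['rain_mm'] * 3:
    rain_mm    city  rain_mm_x3
2        14    Lima          42
5        36   Perth         108
6       224  Madrid         672
7       220   Cairo         660
8       234   Cairo         702
9       149   Tokyo         447
10      147   Cairo         441
11       24  Madrid          72
12      207   Tokyo         621
group by city, max of rain_mm_x3:
        rain_mm_x3
city              
Cairo          702
Lima            42
Madrid         672
Perth          108
Tokyo          621
take 3 rows with smallest rain_mm_x3:
       rain_mm_x3
city             
Lima           42
Perth         108
Tokyo         621
Reading off the value at row 'Perth', column 'rain_mm_x3', we get 108.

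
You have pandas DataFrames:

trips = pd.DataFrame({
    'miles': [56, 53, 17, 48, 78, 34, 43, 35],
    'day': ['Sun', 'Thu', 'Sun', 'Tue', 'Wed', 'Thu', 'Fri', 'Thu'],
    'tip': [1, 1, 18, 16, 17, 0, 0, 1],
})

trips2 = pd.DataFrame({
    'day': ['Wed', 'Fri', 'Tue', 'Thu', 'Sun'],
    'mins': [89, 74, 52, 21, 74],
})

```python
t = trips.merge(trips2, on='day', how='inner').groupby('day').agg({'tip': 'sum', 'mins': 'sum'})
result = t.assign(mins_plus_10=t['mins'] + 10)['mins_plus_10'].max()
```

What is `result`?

merge on 'day' (how='inner') → 8 rows:
   miles  day  tip  mins
0     56  Sun    1    74
1     53  Thu    1    21
2     17  Sun   18    74
3     48  Tue   16    52
4     78  Wed   17    89
5     34  Thu    0    21
6     43  Fri    0    74
7     35  Thu    1    21
group by day: sum(tip), sum(mins):
     tip  mins
day           
Fri    0    74
Sun   19   148
Thu    2    63
Tue   16    52
Wed   17    89
add column mins_plus_10 = t['mins'] + 10:
     tip  mins  mins_plus_10
day                         
Fri    0    74            84
Sun   19   148           158
Thu    2    63            73
Tue   16    52            62
Wed   17    89            99
Reading off the max of column 'mins_plus_10', we get 158.

158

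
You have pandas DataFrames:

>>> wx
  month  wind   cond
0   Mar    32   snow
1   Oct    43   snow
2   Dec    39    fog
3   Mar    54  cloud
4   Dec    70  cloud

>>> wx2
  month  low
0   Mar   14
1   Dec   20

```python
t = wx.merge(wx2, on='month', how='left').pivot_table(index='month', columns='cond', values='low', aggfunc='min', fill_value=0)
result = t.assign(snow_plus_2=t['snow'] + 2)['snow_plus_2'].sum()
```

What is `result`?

merge on 'month' (how='left') → 5 rows:
  month  wind   cond   low
0   Mar    32   snow  14.0
1   Oct    43   snow   NaN
2   Dec    39    fog  20.0
3   Mar    54  cloud  14.0
4   Dec    70  cloud  20.0
pivot: rows=month, cols=cond, min(low):
cond   cloud   fog  snow
month                   
Dec     20.0  20.0   0.0
Mar     14.0   0.0  14.0
add column snow_plus_2 = t['snow'] + 2:
cond   cloud   fog  snow  snow_plus_2
month                                
Dec     20.0  20.0   0.0          2.0
Mar     14.0   0.0  14.0         16.0
The sum of column 'snow_plus_2' is 18.0.

18.0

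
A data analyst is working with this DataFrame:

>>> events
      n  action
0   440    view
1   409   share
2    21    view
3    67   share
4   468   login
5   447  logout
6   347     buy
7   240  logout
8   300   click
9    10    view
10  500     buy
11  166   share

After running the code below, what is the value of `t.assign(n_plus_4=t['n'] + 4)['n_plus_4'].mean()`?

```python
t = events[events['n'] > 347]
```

filter rows where n > 347:
      n  action
0   440    view
1   409   share
4   468   login
5   447  logout
10  500     buy
add column n_plus_4 = t['n'] + 4:
      n  action  n_plus_4
0   440    view       444
1   409   share       413
4   468   login       472
5   447  logout       451
10  500     buy       504
Then the mean of column 'n_plus_4': 456.8

456.8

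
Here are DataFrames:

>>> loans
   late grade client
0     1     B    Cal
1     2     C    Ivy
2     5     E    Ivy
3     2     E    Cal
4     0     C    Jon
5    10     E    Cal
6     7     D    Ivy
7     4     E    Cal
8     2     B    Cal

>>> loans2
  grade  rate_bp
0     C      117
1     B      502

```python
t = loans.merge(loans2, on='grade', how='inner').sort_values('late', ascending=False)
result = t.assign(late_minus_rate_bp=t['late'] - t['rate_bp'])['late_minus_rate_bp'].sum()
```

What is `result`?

merge on 'grade' (how='inner') → 4 rows:
   late grade client  rate_bp
0     1     B    Cal      502
1     2     C    Ivy      117
2     0     C    Jon      117
3     2     B    Cal      502
sort by late descending:
   late grade client  rate_bp
1     2     C    Ivy      117
3     2     B    Cal      502
0     1     B    Cal      502
2     0     C    Jon      117
add column late_minus_rate_bp = t['late'] - t['rate_bp']:
   late grade client  rate_bp  late_minus_rate_bp
1     2     C    Ivy      117                -115
3     2     B    Cal      502                -500
0     1     B    Cal      502                -501
2     0     C    Jon      117                -117
So sum() = -1233.

-1233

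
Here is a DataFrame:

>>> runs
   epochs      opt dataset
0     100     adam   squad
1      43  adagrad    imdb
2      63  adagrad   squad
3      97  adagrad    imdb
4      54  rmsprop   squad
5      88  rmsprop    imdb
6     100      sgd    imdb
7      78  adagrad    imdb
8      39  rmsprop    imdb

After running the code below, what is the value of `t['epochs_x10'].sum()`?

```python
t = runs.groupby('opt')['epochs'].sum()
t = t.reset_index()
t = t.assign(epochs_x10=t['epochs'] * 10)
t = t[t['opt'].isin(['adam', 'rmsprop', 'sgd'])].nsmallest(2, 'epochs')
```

2000

group by opt, sum of epochs:
opt
adagrad    281
adam       100
rmsprop    181
sgd        100
Name: epochs, dtype: int64
reset_index():
       opt  epochs
0  adagrad     281
1     adam     100
2  rmsprop     181
3      sgd     100
add column epochs_x10 = t['epochs'] * 10:
       opt  epochs  epochs_x10
0  adagrad     281        2810
1     adam     100        1000
2  rmsprop     181        1810
3      sgd     100        1000
filter rows where opt in ['adam', 'rmsprop', 'sgd']:
       opt  epochs  epochs_x10
1     adam     100        1000
2  rmsprop     181        1810
3      sgd     100        1000
take 2 rows with smallest epochs:
    opt  epochs  epochs_x10
1  adam     100        1000
3   sgd     100        1000
Hence 2000.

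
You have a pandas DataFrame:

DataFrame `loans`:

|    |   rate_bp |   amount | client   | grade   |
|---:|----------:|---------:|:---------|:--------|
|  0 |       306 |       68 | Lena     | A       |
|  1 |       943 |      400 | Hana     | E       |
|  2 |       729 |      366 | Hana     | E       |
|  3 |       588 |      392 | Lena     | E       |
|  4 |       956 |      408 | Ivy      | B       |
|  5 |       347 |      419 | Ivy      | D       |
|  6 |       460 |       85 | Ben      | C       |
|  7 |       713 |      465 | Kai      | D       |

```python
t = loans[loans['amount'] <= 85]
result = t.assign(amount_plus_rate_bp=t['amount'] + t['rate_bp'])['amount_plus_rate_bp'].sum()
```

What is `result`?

919

filter rows where amount <= 85:
   rate_bp  amount client grade
0      306      68   Lena     A
6      460      85    Ben     C
add column amount_plus_rate_bp = t['amount'] + t['rate_bp']:
   rate_bp  amount client grade  amount_plus_rate_bp
0      306      68   Lena     A                  374
6      460      85    Ben     C                  545
So sum() = 919.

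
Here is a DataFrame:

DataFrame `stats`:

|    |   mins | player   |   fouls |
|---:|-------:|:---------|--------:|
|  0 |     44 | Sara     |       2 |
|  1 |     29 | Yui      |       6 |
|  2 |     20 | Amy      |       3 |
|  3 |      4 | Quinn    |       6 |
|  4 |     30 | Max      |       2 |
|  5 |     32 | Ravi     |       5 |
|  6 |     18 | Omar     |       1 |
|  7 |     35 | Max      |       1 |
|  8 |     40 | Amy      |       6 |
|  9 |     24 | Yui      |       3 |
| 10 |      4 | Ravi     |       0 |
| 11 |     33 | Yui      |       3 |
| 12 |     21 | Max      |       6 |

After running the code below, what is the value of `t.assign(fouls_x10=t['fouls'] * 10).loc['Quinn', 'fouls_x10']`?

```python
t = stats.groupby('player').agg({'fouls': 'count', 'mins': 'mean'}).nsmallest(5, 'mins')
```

10

group by player: count(fouls), mean(mins):
        fouls       mins
player                  
Amy         2  30.000000
Max         3  28.666667
Omar        1  18.000000
Quinn       1   4.000000
Ravi        2  18.000000
Sara        1  44.000000
Yui         3  28.666667
take 5 rows with smallest mins:
        fouls       mins
player                  
Quinn       1   4.000000
Omar        1  18.000000
Ravi        2  18.000000
Max         3  28.666667
Yui         3  28.666667
add column fouls_x10 = t['fouls'] * 10:
        fouls       mins  fouls_x10
player                             
Quinn       1   4.000000         10
Omar        1  18.000000         10
Ravi        2  18.000000         20
Max         3  28.666667         30
Yui         3  28.666667         30
So loc['Quinn', 'fouls_x10'] = 10.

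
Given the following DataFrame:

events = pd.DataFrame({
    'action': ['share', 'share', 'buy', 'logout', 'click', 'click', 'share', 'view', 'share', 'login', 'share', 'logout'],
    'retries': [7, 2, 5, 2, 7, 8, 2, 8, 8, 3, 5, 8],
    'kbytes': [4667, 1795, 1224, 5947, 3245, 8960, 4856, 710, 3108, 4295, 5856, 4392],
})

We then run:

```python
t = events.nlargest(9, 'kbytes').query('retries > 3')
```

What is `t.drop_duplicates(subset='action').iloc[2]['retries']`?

8

take 9 rows with largest kbytes:
    action  retries  kbytes
5    click        8    8960
3   logout        2    5947
10   share        5    5856
6    share        2    4856
0    share        7    4667
11  logout        8    4392
9    login        3    4295
4    click        7    3245
8    share        8    3108
filter rows where retries > 3:
    action  retries  kbytes
5    click        8    8960
10   share        5    5856
0    share        7    4667
11  logout        8    4392
4    click        7    3245
8    share        8    3108
drop duplicate action (keep=first):
    action  retries  kbytes
5    click        8    8960
10   share        5    5856
11  logout        8    4392
Hence 8.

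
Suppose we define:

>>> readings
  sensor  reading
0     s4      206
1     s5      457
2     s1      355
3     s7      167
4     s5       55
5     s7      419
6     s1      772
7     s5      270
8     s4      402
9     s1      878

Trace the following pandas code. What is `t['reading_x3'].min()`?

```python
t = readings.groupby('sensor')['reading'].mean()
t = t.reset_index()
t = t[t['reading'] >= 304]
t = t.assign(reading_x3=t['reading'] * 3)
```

group by sensor, mean of reading:
sensor
s1    668.333333
s4    304.000000
s5    260.666667
s7    293.000000
Name: reading, dtype: float64
reset_index():
  sensor     reading
0     s1  668.333333
1     s4  304.000000
2     s5  260.666667
3     s7  293.000000
filter rows where reading >= 304:
  sensor     reading
0     s1  668.333333
1     s4  304.000000
add column reading_x3 = t['reading'] * 3:
  sensor     reading  reading_x3
0     s1  668.333333      2005.0
1     s4  304.000000       912.0
min of column 'reading_x3' → 912.0

912.0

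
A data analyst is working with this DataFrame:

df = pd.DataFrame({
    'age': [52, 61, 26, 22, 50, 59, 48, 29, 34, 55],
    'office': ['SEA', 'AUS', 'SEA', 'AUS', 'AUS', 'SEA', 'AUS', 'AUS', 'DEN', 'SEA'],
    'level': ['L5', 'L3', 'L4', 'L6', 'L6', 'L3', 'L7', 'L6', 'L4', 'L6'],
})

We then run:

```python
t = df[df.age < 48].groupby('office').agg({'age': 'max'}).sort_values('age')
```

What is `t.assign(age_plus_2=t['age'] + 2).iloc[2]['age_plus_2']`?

filter rows where age < 48:
   age office level
2   26    SEA    L4
3   22    AUS    L6
7   29    AUS    L6
8   34    DEN    L4
group by office, max of age:
        age
office     
AUS      29
DEN      34
SEA      26
sort by age:
        age
office     
SEA      26
AUS      29
DEN      34
add column age_plus_2 = t['age'] + 2:
        age  age_plus_2
office                 
SEA      26          28
AUS      29          31
DEN      34          36
Then the value at position 2, column 'age_plus_2': 36

36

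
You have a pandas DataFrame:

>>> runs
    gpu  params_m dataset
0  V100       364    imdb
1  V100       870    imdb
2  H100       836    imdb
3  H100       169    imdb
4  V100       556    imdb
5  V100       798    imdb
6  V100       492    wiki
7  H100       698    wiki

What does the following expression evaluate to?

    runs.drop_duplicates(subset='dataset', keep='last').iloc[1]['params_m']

698

drop duplicate dataset (keep=last):
    gpu  params_m dataset
5  V100       798    imdb
7  H100       698    wiki
So iloc[1]['params_m'] = 698.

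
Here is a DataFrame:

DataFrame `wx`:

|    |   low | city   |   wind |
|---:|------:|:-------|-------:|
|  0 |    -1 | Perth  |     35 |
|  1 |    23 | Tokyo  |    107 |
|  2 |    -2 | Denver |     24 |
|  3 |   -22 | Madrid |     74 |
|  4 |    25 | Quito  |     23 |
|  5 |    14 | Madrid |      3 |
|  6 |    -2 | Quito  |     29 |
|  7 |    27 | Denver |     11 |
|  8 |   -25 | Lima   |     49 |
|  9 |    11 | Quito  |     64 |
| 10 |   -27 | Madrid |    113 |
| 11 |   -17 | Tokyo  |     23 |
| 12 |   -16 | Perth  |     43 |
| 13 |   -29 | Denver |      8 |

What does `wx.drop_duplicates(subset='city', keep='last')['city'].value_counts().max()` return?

drop duplicate city (keep=last):
    low    city  wind
8   -25    Lima    49
9    11   Quito    64
10  -27  Madrid   113
11  -17   Tokyo    23
12  -16   Perth    43
13  -29  Denver     8
value_counts of city:
city
Lima      1
Quito     1
Madrid    1
Tokyo     1
Perth     1
Denver    1
Name: count, dtype: int64

1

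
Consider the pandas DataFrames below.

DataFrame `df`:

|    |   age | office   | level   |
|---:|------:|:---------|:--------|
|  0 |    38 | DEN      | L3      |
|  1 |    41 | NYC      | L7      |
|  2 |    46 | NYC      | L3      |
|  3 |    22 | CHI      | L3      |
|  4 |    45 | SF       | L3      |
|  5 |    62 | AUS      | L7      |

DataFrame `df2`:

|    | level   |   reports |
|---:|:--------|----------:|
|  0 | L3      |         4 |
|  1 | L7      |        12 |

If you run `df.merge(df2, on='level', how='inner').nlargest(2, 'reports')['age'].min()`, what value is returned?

41

merge on 'level' (how='inner') → 6 rows:
   age office level  reports
0   38    DEN    L3        4
1   41    NYC    L7       12
2   46    NYC    L3        4
3   22    CHI    L3        4
4   45     SF    L3        4
5   62    AUS    L7       12
take 2 rows with largest reports:
   age office level  reports
1   41    NYC    L7       12
5   62    AUS    L7       12
Reading off the min of column 'age', we get 41.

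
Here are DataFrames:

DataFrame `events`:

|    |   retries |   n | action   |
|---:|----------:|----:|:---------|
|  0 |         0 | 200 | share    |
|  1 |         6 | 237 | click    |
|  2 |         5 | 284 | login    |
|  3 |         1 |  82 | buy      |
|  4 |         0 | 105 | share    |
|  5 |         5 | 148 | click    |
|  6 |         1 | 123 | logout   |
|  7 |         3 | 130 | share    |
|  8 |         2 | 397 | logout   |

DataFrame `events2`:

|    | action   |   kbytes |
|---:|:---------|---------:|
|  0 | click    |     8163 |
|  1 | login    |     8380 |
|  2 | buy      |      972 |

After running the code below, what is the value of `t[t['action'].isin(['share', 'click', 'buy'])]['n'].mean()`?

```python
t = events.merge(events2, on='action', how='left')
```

merge on 'action' (how='left') → 9 rows:
   retries    n  action  kbytes
0        0  200   share     NaN
1        6  237   click  8163.0
2        5  284   login  8380.0
3        1   82     buy   972.0
4        0  105   share     NaN
5        5  148   click  8163.0
6        1  123  logout     NaN
7        3  130   share     NaN
8        2  397  logout     NaN
filter rows where action in ['share', 'click', 'buy']:
   retries    n action  kbytes
0        0  200  share     NaN
1        6  237  click  8163.0
3        1   82    buy   972.0
4        0  105  share     NaN
5        5  148  click  8163.0
7        3  130  share     NaN
Taking the mean of column 'n' gives 150.333333333.

150.333333333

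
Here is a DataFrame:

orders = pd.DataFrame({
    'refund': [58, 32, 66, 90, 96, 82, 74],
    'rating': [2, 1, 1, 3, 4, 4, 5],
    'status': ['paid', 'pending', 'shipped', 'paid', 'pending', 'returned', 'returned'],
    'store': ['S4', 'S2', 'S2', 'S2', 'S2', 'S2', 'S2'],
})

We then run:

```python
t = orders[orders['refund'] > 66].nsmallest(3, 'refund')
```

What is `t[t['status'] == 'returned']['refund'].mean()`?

78.0

filter rows where refund > 66:
   refund  rating    status store
3      90       3      paid    S2
4      96       4   pending    S2
5      82       4  returned    S2
6      74       5  returned    S2
take 3 rows with smallest refund:
   refund  rating    status store
6      74       5  returned    S2
5      82       4  returned    S2
3      90       3      paid    S2
filter rows where status == 'returned':
   refund  rating    status store
6      74       5  returned    S2
5      82       4  returned    S2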